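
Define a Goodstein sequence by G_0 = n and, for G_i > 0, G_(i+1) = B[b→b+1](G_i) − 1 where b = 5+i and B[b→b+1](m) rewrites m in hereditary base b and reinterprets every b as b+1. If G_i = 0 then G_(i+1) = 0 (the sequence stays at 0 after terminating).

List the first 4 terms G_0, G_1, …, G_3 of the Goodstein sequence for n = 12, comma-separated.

step 0: 12 = 2·5 + 2; sub 6 for 5: 2·6 + 2; = 14; G_1 = 14−1 = 13
step 1: 13 = 2·6 + 1; sub 7 for 6: 2·7 + 1; = 15; G_2 = 15−1 = 14
step 2: 14 = 2·7; sub 8 for 7: 2·8; = 16; G_3 = 16−1 = 15

12, 13, 14, 15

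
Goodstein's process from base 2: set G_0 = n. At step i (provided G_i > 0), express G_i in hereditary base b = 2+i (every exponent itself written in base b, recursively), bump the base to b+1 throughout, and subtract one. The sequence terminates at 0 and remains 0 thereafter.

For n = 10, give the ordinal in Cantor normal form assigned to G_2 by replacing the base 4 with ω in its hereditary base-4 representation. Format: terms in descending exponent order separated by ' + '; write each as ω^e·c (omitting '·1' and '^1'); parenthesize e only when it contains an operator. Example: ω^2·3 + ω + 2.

base 2: 10 = 2^(2 + 1) + 2; at 3: 3^(3 + 1) + 3 = 84; next = 83
base 3: 83 = 3^(3 + 1) + 2; at 4: 4^(4 + 1) + 2 = 1026; next = 1025
base 4: 1025 = 4^(4 + 1) + 1; at 5: 5^(5 + 1) + 1 = 15626; next = 15625

ω^(ω + 1) + 1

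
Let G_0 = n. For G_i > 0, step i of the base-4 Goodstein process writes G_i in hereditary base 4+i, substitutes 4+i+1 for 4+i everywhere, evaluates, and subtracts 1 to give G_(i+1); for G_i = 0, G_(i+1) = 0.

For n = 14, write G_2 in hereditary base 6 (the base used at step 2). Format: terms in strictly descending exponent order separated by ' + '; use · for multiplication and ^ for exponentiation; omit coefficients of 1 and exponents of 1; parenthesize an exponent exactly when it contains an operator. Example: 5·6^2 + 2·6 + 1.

base 4: 14 = 3·4 + 2; at 5: 3·5 + 2 = 17; next = 16
base 5: 16 = 3·5 + 1; at 6: 3·6 + 1 = 19; next = 18
base 6: 18 = 3·6; at 7: 3·7 = 21; next = 20

3·6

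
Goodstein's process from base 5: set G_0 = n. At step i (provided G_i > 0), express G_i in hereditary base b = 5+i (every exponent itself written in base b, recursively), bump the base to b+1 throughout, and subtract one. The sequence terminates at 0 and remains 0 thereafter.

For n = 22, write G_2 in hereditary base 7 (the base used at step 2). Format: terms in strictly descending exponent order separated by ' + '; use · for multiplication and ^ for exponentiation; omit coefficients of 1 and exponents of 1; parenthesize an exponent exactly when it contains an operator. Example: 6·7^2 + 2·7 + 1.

G_0=22  [base 5] 4·5 + 2  →[5↦6]→  4·6 + 2 = 26  −1 ⇒ G_1=25
G_1=25  [base 6] 4·6 + 1  →[6↦7]→  4·7 + 1 = 29  −1 ⇒ G_2=28

4·7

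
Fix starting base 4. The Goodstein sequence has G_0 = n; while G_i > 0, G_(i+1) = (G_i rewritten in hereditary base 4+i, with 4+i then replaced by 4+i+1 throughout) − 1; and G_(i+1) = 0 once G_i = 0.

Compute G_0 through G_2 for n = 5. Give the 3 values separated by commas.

5, 5, 5

(0) 5|_4 = 4 + 1 ↦ 5 + 1|_5 = 6 ⇒ 5
(1) 5|_5 = 5 ↦ 6|_6 = 6 ⇒ 5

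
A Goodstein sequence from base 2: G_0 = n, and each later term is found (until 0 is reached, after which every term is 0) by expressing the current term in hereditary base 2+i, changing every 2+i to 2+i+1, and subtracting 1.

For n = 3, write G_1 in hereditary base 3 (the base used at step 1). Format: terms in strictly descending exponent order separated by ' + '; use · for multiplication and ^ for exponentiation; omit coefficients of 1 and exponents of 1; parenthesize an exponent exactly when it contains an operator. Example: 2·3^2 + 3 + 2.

base 2: 3 = 2 + 1; at 3: 3 + 1 = 4; next = 3
base 3: 3 = 3; at 4: 4 = 4; next = 3

3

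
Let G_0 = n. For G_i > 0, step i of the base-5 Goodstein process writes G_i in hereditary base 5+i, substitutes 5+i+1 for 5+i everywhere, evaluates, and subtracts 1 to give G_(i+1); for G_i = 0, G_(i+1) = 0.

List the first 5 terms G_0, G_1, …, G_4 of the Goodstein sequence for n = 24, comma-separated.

G_0=24  [base 5] 4·5 + 4  →[5↦6]→  4·6 + 4 = 28  −1 ⇒ G_1=27
G_1=27  [base 6] 4·6 + 3  →[6↦7]→  4·7 + 3 = 31  −1 ⇒ G_2=30
G_2=30  [base 7] 4·7 + 2  →[7↦8]→  4·8 + 2 = 34  −1 ⇒ G_3=33
G_3=33  [base 8] 4·8 + 1  →[8↦9]→  4·9 + 1 = 37  −1 ⇒ G_4=36

24, 27, 30, 33, 36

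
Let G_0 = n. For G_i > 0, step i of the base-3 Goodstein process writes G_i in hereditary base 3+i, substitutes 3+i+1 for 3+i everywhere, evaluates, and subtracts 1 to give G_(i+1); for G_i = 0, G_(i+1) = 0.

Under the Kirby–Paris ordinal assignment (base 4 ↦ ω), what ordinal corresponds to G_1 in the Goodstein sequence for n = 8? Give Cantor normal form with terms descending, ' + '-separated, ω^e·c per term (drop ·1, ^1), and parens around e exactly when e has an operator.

ω·2 + 1

base 3: 8 = 2·3 + 2; at 4: 2·4 + 2 = 10; next = 9
base 4: 9 = 2·4 + 1; at 5: 2·5 + 1 = 11; next = 10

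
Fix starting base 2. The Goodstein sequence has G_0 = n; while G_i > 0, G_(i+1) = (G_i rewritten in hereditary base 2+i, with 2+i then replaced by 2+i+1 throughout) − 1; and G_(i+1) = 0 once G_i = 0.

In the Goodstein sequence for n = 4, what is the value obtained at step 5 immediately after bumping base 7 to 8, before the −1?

[0] 4 ≡ 2^2 (base 2). Lift 3: 27. −1: 26.
[1] 26 ≡ 2·3^2 + 2·3 + 2 (base 3). Lift 4: 42. −1: 41.
[2] 41 ≡ 2·4^2 + 2·4 + 1 (base 4). Lift 5: 61. −1: 60.
[3] 60 ≡ 2·5^2 + 2·5 (base 5). Lift 6: 84. −1: 83.
[4] 83 ≡ 2·6^2 + 6 + 5 (base 6). Lift 7: 110. −1: 109.
[5] 109 ≡ 2·7^2 + 7 + 4 (base 7). Lift 8: 140. −1: 139.

140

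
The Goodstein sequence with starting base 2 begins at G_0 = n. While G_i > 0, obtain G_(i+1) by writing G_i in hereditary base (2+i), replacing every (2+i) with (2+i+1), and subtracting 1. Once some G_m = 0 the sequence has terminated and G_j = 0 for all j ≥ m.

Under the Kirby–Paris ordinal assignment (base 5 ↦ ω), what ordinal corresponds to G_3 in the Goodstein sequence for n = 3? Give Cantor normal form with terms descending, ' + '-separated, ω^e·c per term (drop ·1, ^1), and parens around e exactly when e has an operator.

2

G_0=3  [base 2] 2 + 1  →[2↦3]→  3 + 1 = 4  −1 ⇒ G_1=3
G_1=3  [base 3] 3  →[3↦4]→  4 = 4  −1 ⇒ G_2=3
G_2=3  [base 4] 3  →[4↦5]→  3 = 3  −1 ⇒ G_3=2
G_3=2  [base 5] 2  →[5↦6]→  2 = 2  −1 ⇒ G_4=1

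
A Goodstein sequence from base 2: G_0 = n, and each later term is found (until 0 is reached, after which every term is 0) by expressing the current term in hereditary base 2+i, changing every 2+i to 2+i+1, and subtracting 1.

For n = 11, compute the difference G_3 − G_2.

[0] 11 ≡ 2^(2 + 1) + 2 + 1 (base 2). Lift 3: 85. −1: 84.
[1] 84 ≡ 3^(3 + 1) + 3 (base 3). Lift 4: 1028. −1: 1027.
[2] 1027 ≡ 4^(4 + 1) + 3 (base 4). Lift 5: 15628. −1: 15627.

14600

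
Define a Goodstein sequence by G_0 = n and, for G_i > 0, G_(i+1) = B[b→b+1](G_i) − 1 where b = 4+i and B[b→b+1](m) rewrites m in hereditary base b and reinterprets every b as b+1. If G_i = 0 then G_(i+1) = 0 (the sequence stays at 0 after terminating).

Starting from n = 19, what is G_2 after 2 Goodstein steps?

37

(0) 19|_4 = 4^2 + 3 ↦ 5^2 + 3|_5 = 28 ⇒ 27
(1) 27|_5 = 5^2 + 2 ↦ 6^2 + 2|_6 = 38 ⇒ 37
(2) 37|_6 = 6^2 + 1 ↦ 7^2 + 1|_7 = 50 ⇒ 49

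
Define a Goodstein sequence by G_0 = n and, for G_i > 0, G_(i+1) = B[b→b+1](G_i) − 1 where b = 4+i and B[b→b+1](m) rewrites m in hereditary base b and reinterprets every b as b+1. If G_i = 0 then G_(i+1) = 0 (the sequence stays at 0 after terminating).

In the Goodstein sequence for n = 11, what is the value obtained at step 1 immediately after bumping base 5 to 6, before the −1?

14

(0) 11|_4 = 2·4 + 3 ↦ 2·5 + 3|_5 = 13 ⇒ 12
(1) 12|_5 = 2·5 + 2 ↦ 2·6 + 2|_6 = 14 ⇒ 13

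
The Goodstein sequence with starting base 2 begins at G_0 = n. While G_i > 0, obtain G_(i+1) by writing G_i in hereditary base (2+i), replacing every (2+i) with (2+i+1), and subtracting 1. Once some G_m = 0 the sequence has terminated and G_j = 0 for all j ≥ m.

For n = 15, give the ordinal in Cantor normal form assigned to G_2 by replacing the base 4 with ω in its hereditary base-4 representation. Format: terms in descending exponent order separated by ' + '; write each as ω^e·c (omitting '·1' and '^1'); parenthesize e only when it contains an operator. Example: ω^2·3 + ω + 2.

ω^(ω + 1) + ω^ω + 3

i=0: 15 = 2^(2 + 1) + 2^2 + 2 + 1 (b=2); 2→3: 3^(3 + 1) + 3^3 + 3 + 1 = 112; 112−1 = 111
i=1: 111 = 3^(3 + 1) + 3^3 + 3 (b=3); 3→4: 4^(4 + 1) + 4^4 + 4 = 1284; 1284−1 = 1283
i=2: 1283 = 4^(4 + 1) + 4^4 + 3 (b=4); 4→5: 5^(5 + 1) + 5^5 + 3 = 18753; 18753−1 = 18752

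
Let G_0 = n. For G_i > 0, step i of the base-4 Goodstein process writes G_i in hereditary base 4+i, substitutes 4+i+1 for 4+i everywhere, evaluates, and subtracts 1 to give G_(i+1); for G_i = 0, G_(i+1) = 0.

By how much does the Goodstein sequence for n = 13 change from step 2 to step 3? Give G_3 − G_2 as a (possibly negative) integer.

1

i=0: 13 = 3·4 + 1 (b=4); 4→5: 3·5 + 1 = 16; 16−1 = 15
i=1: 15 = 3·5 (b=5); 5→6: 3·6 = 18; 18−1 = 17
i=2: 17 = 2·6 + 5 (b=6); 6→7: 2·7 + 5 = 19; 19−1 = 18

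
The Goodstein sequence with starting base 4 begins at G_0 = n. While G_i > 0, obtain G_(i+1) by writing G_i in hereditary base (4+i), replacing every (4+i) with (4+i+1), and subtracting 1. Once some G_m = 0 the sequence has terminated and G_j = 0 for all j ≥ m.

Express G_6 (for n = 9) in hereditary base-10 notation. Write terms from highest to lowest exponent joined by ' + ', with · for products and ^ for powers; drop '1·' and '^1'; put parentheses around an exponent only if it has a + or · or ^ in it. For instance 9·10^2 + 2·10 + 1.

[0] 9 ≡ 2·4 + 1 (base 4). Lift 5: 11. −1: 10.
[1] 10 ≡ 2·5 (base 5). Lift 6: 12. −1: 11.
[2] 11 ≡ 6 + 5 (base 6). Lift 7: 12. −1: 11.
[3] 11 ≡ 7 + 4 (base 7). Lift 8: 12. −1: 11.
[4] 11 ≡ 8 + 3 (base 8). Lift 9: 12. −1: 11.
[5] 11 ≡ 9 + 2 (base 9). Lift 10: 12. −1: 11.

10 + 1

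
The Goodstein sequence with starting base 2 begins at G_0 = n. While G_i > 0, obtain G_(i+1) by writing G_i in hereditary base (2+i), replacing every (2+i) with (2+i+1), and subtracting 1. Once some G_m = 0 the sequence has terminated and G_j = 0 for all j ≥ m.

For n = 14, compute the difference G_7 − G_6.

3352711577

14 —HB2→ 2^(2 + 1) + 2^2 + 2 —bump→ 3^(3 + 1) + 3^3 + 3 = 111 —(−1)→ 110
110 —HB3→ 3^(3 + 1) + 3^3 + 2 —bump→ 4^(4 + 1) + 4^4 + 2 = 1282 —(−1)→ 1281
1281 —HB4→ 4^(4 + 1) + 4^4 + 1 —bump→ 5^(5 + 1) + 5^5 + 1 = 18751 —(−1)→ 18750
18750 —HB5→ 5^(5 + 1) + 5^5 —bump→ 6^(6 + 1) + 6^6 = 326592 —(−1)→ 326591
326591 —HB6→ 6^(6 + 1) + 5·6^5 + 5·6^4 + 5·6^3 + 5·6^2 + 5·6 + 5 —bump→ 7^(7 + 1) + 5·7^5 + 5·7^4 + 5·7^3 + 5·7^2 + 5·7 + 5 = 5862841 —(−1)→ 5862840
5862840 —HB7→ 7^(7 + 1) + 5·7^5 + 5·7^4 + 5·7^3 + 5·7^2 + 5·7 + 4 —bump→ 8^(8 + 1) + 5·8^5 + 5·8^4 + 5·8^3 + 5·8^2 + 5·8 + 4 = 134404972 —(−1)→ 134404971
134404971 —HB8→ 8^(8 + 1) + 5·8^5 + 5·8^4 + 5·8^3 + 5·8^2 + 5·8 + 3 —bump→ 9^(9 + 1) + 5·9^5 + 5·9^4 + 5·9^3 + 5·9^2 + 5·9 + 3 = 3487116549 —(−1)→ 3487116548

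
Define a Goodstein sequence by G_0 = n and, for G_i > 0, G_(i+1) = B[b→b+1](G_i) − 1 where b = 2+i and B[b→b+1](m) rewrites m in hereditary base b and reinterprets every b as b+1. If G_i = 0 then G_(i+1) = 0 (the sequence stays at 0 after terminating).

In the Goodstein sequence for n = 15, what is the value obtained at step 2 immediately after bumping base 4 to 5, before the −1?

G_0=15  [base 2] 2^(2 + 1) + 2^2 + 2 + 1  →[2↦3]→  3^(3 + 1) + 3^3 + 3 + 1 = 112  −1 ⇒ G_1=111
G_1=111  [base 3] 3^(3 + 1) + 3^3 + 3  →[3↦4]→  4^(4 + 1) + 4^4 + 4 = 1284  −1 ⇒ G_2=1283
G_2=1283  [base 4] 4^(4 + 1) + 4^4 + 3  →[4↦5]→  5^(5 + 1) + 5^5 + 3 = 18753  −1 ⇒ G_3=18752

18753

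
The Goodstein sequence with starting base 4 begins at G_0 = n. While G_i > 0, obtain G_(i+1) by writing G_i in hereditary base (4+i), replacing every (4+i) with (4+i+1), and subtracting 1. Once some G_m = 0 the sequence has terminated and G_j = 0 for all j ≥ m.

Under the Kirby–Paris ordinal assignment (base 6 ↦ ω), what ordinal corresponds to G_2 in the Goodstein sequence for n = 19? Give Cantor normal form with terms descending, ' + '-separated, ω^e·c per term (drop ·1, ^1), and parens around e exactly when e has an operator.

ω^2 + 1

i=0: 19 = 4^2 + 3 (b=4); 4→5: 5^2 + 3 = 28; 28−1 = 27
i=1: 27 = 5^2 + 2 (b=5); 5→6: 6^2 + 2 = 38; 38−1 = 37
i=2: 37 = 6^2 + 1 (b=6); 6→7: 7^2 + 1 = 50; 50−1 = 49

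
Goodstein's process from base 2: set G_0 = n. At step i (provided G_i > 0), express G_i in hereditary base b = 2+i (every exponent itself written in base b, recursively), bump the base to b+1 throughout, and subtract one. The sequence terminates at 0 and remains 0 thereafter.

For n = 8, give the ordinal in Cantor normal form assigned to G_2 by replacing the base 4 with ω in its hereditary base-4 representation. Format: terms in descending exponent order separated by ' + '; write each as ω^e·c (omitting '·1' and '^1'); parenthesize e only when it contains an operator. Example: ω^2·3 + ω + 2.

[0] 8 ≡ 2^(2 + 1) (base 2). Lift 3: 81. −1: 80.
[1] 80 ≡ 2·3^3 + 2·3^2 + 2·3 + 2 (base 3). Lift 4: 554. −1: 553.
[2] 553 ≡ 2·4^4 + 2·4^2 + 2·4 + 1 (base 4). Lift 5: 6311. −1: 6310.

ω^ω·2 + ω^2·2 + ω·2 + 1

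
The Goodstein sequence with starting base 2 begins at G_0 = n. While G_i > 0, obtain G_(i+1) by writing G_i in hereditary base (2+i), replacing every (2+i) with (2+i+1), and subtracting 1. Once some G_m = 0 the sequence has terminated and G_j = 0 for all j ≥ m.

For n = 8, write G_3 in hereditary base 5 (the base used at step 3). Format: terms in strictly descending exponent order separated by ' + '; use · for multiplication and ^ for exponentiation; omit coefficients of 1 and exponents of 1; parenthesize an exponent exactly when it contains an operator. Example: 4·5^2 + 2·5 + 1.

2·5^5 + 2·5^2 + 2·5

(0) 8|_2 = 2^(2 + 1) ↦ 3^(3 + 1)|_3 = 81 ⇒ 80
(1) 80|_3 = 2·3^3 + 2·3^2 + 2·3 + 2 ↦ 2·4^4 + 2·4^2 + 2·4 + 2|_4 = 554 ⇒ 553
(2) 553|_4 = 2·4^4 + 2·4^2 + 2·4 + 1 ↦ 2·5^5 + 2·5^2 + 2·5 + 1|_5 = 6311 ⇒ 6310
(3) 6310|_5 = 2·5^5 + 2·5^2 + 2·5 ↦ 2·6^6 + 2·6^2 + 2·6|_6 = 93396 ⇒ 93395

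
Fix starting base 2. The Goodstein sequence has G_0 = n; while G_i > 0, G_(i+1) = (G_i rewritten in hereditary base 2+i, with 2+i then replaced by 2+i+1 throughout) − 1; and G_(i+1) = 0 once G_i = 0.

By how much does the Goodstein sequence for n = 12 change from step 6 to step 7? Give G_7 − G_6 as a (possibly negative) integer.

i=0: 12 = 2^(2 + 1) + 2^2 (b=2); 2→3: 3^(3 + 1) + 3^3 = 108; 108−1 = 107
i=1: 107 = 3^(3 + 1) + 2·3^2 + 2·3 + 2 (b=3); 3→4: 4^(4 + 1) + 2·4^2 + 2·4 + 2 = 1066; 1066−1 = 1065
i=2: 1065 = 4^(4 + 1) + 2·4^2 + 2·4 + 1 (b=4); 4→5: 5^(5 + 1) + 2·5^2 + 2·5 + 1 = 15686; 15686−1 = 15685
i=3: 15685 = 5^(5 + 1) + 2·5^2 + 2·5 (b=5); 5→6: 6^(6 + 1) + 2·6^2 + 2·6 = 280020; 280020−1 = 280019
i=4: 280019 = 6^(6 + 1) + 2·6^2 + 6 + 5 (b=6); 6→7: 7^(7 + 1) + 2·7^2 + 7 + 5 = 5764911; 5764911−1 = 5764910
i=5: 5764910 = 7^(7 + 1) + 2·7^2 + 7 + 4 (b=7); 7→8: 8^(8 + 1) + 2·8^2 + 8 + 4 = 134217868; 134217868−1 = 134217867
i=6: 134217867 = 8^(8 + 1) + 2·8^2 + 8 + 3 (b=8); 8→9: 9^(9 + 1) + 2·9^2 + 9 + 3 = 3486784575; 3486784575−1 = 3486784574

3352566707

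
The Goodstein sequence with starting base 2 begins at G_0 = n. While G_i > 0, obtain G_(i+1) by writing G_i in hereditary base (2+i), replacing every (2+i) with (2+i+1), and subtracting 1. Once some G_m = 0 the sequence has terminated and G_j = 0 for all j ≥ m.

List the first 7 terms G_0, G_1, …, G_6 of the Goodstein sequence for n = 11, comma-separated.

11, 84, 1027, 15627, 279937, 5764801, 134217727

G_0=11  [base 2] 2^(2 + 1) + 2 + 1  →[2↦3]→  3^(3 + 1) + 3 + 1 = 85  −1 ⇒ G_1=84
G_1=84  [base 3] 3^(3 + 1) + 3  →[3↦4]→  4^(4 + 1) + 4 = 1028  −1 ⇒ G_2=1027
G_2=1027  [base 4] 4^(4 + 1) + 3  →[4↦5]→  5^(5 + 1) + 3 = 15628  −1 ⇒ G_3=15627
G_3=15627  [base 5] 5^(5 + 1) + 2  →[5↦6]→  6^(6 + 1) + 2 = 279938  −1 ⇒ G_4=279937
G_4=279937  [base 6] 6^(6 + 1) + 1  →[6↦7]→  7^(7 + 1) + 1 = 5764802  −1 ⇒ G_5=5764801
G_5=5764801  [base 7] 7^(7 + 1)  →[7↦8]→  8^(8 + 1) = 134217728  −1 ⇒ G_6=134217727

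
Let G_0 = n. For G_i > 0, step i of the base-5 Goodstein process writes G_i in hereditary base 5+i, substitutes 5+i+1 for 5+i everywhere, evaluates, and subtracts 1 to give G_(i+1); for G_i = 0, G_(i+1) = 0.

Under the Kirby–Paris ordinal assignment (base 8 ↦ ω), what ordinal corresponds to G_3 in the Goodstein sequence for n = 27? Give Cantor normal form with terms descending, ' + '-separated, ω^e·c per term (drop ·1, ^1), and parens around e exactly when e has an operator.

base 5: 27 = 5^2 + 2; at 6: 6^2 + 2 = 38; next = 37
base 6: 37 = 6^2 + 1; at 7: 7^2 + 1 = 50; next = 49
base 7: 49 = 7^2; at 8: 8^2 = 64; next = 63
base 8: 63 = 7·8 + 7; at 9: 7·9 + 7 = 70; next = 69

ω·7 + 7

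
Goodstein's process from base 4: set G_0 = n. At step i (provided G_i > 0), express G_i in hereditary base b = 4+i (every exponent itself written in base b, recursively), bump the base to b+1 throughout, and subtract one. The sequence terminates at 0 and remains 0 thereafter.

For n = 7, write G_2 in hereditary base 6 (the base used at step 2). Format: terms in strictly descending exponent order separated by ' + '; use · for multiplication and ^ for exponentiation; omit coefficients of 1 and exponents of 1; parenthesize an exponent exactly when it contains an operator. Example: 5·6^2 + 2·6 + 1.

6 + 1

G_0 = 7. HB_4(7) = 4 + 3. Bump = 8. G_1 = 7.
G_1 = 7. HB_5(7) = 5 + 2. Bump = 8. G_2 = 7.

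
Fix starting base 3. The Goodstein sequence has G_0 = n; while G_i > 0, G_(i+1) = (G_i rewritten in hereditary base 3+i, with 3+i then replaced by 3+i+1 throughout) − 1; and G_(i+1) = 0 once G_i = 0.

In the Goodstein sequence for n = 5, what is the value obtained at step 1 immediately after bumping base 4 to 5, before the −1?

step 0: 5 = 3 + 2; sub 4 for 3: 4 + 2; = 6; G_1 = 6−1 = 5
step 1: 5 = 4 + 1; sub 5 for 4: 5 + 1; = 6; G_2 = 6−1 = 5

6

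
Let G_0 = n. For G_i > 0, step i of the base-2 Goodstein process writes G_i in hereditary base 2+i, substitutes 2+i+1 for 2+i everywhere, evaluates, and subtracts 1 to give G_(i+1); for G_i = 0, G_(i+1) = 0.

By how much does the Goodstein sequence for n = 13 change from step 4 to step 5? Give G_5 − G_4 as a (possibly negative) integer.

5485287

(0) 13|_2 = 2^(2 + 1) + 2^2 + 1 ↦ 3^(3 + 1) + 3^3 + 1|_3 = 109 ⇒ 108
(1) 108|_3 = 3^(3 + 1) + 3^3 ↦ 4^(4 + 1) + 4^4|_4 = 1280 ⇒ 1279
(2) 1279|_4 = 4^(4 + 1) + 3·4^3 + 3·4^2 + 3·4 + 3 ↦ 5^(5 + 1) + 3·5^3 + 3·5^2 + 3·5 + 3|_5 = 16093 ⇒ 16092
(3) 16092|_5 = 5^(5 + 1) + 3·5^3 + 3·5^2 + 3·5 + 2 ↦ 6^(6 + 1) + 3·6^3 + 3·6^2 + 3·6 + 2|_6 = 280712 ⇒ 280711
(4) 280711|_6 = 6^(6 + 1) + 3·6^3 + 3·6^2 + 3·6 + 1 ↦ 7^(7 + 1) + 3·7^3 + 3·7^2 + 3·7 + 1|_7 = 5765999 ⇒ 5765998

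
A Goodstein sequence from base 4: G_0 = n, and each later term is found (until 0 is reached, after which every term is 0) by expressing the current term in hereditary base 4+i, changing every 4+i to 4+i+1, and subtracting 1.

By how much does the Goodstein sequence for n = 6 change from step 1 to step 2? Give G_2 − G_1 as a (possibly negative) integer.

G_0=6  [base 4] 4 + 2  →[4↦5]→  5 + 2 = 7  −1 ⇒ G_1=6
G_1=6  [base 5] 5 + 1  →[5↦6]→  6 + 1 = 7  −1 ⇒ G_2=6

0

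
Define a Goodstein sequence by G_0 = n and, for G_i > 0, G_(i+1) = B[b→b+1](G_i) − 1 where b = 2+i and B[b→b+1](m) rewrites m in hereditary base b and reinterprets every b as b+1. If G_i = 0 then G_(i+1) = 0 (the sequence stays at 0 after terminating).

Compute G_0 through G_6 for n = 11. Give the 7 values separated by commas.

11, 84, 1027, 15627, 279937, 5764801, 134217727

base 2: 11 = 2^(2 + 1) + 2 + 1; at 3: 3^(3 + 1) + 3 + 1 = 85; next = 84
base 3: 84 = 3^(3 + 1) + 3; at 4: 4^(4 + 1) + 4 = 1028; next = 1027
base 4: 1027 = 4^(4 + 1) + 3; at 5: 5^(5 + 1) + 3 = 15628; next = 15627
base 5: 15627 = 5^(5 + 1) + 2; at 6: 6^(6 + 1) + 2 = 279938; next = 279937
base 6: 279937 = 6^(6 + 1) + 1; at 7: 7^(7 + 1) + 1 = 5764802; next = 5764801
base 7: 5764801 = 7^(7 + 1); at 8: 8^(8 + 1) = 134217728; next = 134217727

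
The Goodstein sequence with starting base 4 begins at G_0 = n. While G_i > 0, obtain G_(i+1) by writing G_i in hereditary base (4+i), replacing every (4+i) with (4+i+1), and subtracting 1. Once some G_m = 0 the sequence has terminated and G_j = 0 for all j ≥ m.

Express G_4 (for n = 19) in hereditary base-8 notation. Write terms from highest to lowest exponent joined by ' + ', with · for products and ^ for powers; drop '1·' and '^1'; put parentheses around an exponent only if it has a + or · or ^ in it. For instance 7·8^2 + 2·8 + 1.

(0) 19|_4 = 4^2 + 3 ↦ 5^2 + 3|_5 = 28 ⇒ 27
(1) 27|_5 = 5^2 + 2 ↦ 6^2 + 2|_6 = 38 ⇒ 37
(2) 37|_6 = 6^2 + 1 ↦ 7^2 + 1|_7 = 50 ⇒ 49
(3) 49|_7 = 7^2 ↦ 8^2|_8 = 64 ⇒ 63
(4) 63|_8 = 7·8 + 7 ↦ 7·9 + 7|_9 = 70 ⇒ 69

7·8 + 7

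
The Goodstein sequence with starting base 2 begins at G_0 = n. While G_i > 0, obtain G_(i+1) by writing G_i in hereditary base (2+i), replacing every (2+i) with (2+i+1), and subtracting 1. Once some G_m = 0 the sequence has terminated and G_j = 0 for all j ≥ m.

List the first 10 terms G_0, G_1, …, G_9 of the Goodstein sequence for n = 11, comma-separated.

11, 84, 1027, 15627, 279937, 5764801, 134217727, 2749609302, 70077777775, 1997331745490

G_0 = 11. HB_2(11) = 2^(2 + 1) + 2 + 1. Bump = 85. G_1 = 84.
G_1 = 84. HB_3(84) = 3^(3 + 1) + 3. Bump = 1028. G_2 = 1027.
G_2 = 1027. HB_4(1027) = 4^(4 + 1) + 3. Bump = 15628. G_3 = 15627.
G_3 = 15627. HB_5(15627) = 5^(5 + 1) + 2. Bump = 279938. G_4 = 279937.
G_4 = 279937. HB_6(279937) = 6^(6 + 1) + 1. Bump = 5764802. G_5 = 5764801.
G_5 = 5764801. HB_7(5764801) = 7^(7 + 1). Bump = 134217728. G_6 = 134217727.
G_6 = 134217727. HB_8(134217727) = 7·8^8 + 7·8^7 + 7·8^6 + 7·8^5 + 7·8^4 + 7·8^3 + 7·8^2 + 7·8 + 7. Bump = 2749609303. G_7 = 2749609302.
G_7 = 2749609302. HB_9(2749609302) = 7·9^9 + 7·9^7 + 7·9^6 + 7·9^5 + 7·9^4 + 7·9^3 + 7·9^2 + 7·9 + 6. Bump = 70077777776. G_8 = 70077777775.
G_8 = 70077777775. HB_10(70077777775) = 7·10^10 + 7·10^7 + 7·10^6 + 7·10^5 + 7·10^4 + 7·10^3 + 7·10^2 + 7·10 + 5. Bump = 1997331745491. G_9 = 1997331745490.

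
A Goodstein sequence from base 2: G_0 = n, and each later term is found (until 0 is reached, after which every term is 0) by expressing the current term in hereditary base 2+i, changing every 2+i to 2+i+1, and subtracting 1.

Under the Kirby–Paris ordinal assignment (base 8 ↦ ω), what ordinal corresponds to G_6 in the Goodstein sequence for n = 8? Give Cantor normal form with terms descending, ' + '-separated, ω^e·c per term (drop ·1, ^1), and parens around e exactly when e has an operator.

ω^ω·2 + ω^2·2 + ω + 3

(0) 8|_2 = 2^(2 + 1) ↦ 3^(3 + 1)|_3 = 81 ⇒ 80
(1) 80|_3 = 2·3^3 + 2·3^2 + 2·3 + 2 ↦ 2·4^4 + 2·4^2 + 2·4 + 2|_4 = 554 ⇒ 553
(2) 553|_4 = 2·4^4 + 2·4^2 + 2·4 + 1 ↦ 2·5^5 + 2·5^2 + 2·5 + 1|_5 = 6311 ⇒ 6310
(3) 6310|_5 = 2·5^5 + 2·5^2 + 2·5 ↦ 2·6^6 + 2·6^2 + 2·6|_6 = 93396 ⇒ 93395
(4) 93395|_6 = 2·6^6 + 2·6^2 + 6 + 5 ↦ 2·7^7 + 2·7^2 + 7 + 5|_7 = 1647196 ⇒ 1647195
(5) 1647195|_7 = 2·7^7 + 2·7^2 + 7 + 4 ↦ 2·8^8 + 2·8^2 + 8 + 4|_8 = 33554572 ⇒ 33554571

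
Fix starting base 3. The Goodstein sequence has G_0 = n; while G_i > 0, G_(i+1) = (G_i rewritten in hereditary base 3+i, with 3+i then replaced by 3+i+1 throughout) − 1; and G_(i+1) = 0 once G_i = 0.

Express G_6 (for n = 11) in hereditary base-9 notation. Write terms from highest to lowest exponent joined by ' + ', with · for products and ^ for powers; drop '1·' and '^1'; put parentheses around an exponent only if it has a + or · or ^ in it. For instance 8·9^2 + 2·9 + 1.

5·9 + 2

base 3: 11 = 3^2 + 2; at 4: 4^2 + 2 = 18; next = 17
base 4: 17 = 4^2 + 1; at 5: 5^2 + 1 = 26; next = 25
base 5: 25 = 5^2; at 6: 6^2 = 36; next = 35
base 6: 35 = 5·6 + 5; at 7: 5·7 + 5 = 40; next = 39
base 7: 39 = 5·7 + 4; at 8: 5·8 + 4 = 44; next = 43
base 8: 43 = 5·8 + 3; at 9: 5·9 + 3 = 48; next = 47
base 9: 47 = 5·9 + 2; at 10: 5·10 + 2 = 52; next = 51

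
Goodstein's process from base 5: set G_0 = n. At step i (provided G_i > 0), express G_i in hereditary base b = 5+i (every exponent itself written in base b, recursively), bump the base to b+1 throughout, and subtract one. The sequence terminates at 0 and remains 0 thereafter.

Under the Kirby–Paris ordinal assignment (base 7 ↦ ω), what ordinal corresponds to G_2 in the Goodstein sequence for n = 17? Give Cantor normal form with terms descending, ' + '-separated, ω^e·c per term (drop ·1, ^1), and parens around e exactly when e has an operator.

(0) 17|_5 = 3·5 + 2 ↦ 3·6 + 2|_6 = 20 ⇒ 19
(1) 19|_6 = 3·6 + 1 ↦ 3·7 + 1|_7 = 22 ⇒ 21
(2) 21|_7 = 3·7 ↦ 3·8|_8 = 24 ⇒ 23

ω·3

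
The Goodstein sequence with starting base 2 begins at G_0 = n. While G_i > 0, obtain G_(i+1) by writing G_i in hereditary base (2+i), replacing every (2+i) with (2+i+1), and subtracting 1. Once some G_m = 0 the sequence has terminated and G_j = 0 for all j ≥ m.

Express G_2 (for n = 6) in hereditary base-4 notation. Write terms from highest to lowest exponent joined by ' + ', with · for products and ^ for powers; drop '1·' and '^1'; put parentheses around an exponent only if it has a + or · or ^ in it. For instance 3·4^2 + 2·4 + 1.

4^4 + 1

[0] 6 ≡ 2^2 + 2 (base 2). Lift 3: 30. −1: 29.
[1] 29 ≡ 3^3 + 2 (base 3). Lift 4: 258. −1: 257.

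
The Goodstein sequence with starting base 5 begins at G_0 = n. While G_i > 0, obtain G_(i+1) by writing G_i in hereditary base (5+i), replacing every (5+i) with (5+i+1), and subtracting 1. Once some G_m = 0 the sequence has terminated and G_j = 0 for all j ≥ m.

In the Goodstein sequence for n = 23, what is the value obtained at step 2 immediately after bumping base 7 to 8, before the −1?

33

i=0: 23 = 4·5 + 3 (b=5); 5→6: 4·6 + 3 = 27; 27−1 = 26
i=1: 26 = 4·6 + 2 (b=6); 6→7: 4·7 + 2 = 30; 30−1 = 29
i=2: 29 = 4·7 + 1 (b=7); 7→8: 4·8 + 1 = 33; 33−1 = 32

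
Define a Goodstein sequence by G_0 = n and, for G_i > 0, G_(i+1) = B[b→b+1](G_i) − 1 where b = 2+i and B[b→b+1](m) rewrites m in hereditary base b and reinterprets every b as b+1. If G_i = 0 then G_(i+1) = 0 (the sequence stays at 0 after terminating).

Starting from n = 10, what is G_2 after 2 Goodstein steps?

1025

step 0: 10 = 2^(2 + 1) + 2; sub 3 for 2: 3^(3 + 1) + 3; = 84; G_1 = 84−1 = 83
step 1: 83 = 3^(3 + 1) + 2; sub 4 for 3: 4^(4 + 1) + 2; = 1026; G_2 = 1026−1 = 1025
step 2: 1025 = 4^(4 + 1) + 1; sub 5 for 4: 5^(5 + 1) + 1; = 15626; G_3 = 15626−1 = 15625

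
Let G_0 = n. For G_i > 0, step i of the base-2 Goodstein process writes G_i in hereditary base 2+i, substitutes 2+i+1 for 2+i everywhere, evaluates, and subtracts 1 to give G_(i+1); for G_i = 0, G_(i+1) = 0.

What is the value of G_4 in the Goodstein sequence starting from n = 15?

(0) 15|_2 = 2^(2 + 1) + 2^2 + 2 + 1 ↦ 3^(3 + 1) + 3^3 + 3 + 1|_3 = 112 ⇒ 111
(1) 111|_3 = 3^(3 + 1) + 3^3 + 3 ↦ 4^(4 + 1) + 4^4 + 4|_4 = 1284 ⇒ 1283
(2) 1283|_4 = 4^(4 + 1) + 4^4 + 3 ↦ 5^(5 + 1) + 5^5 + 3|_5 = 18753 ⇒ 18752
(3) 18752|_5 = 5^(5 + 1) + 5^5 + 2 ↦ 6^(6 + 1) + 6^6 + 2|_6 = 326594 ⇒ 326593
(4) 326593|_6 = 6^(6 + 1) + 6^6 + 1 ↦ 7^(7 + 1) + 7^7 + 1|_7 = 6588345 ⇒ 6588344

326593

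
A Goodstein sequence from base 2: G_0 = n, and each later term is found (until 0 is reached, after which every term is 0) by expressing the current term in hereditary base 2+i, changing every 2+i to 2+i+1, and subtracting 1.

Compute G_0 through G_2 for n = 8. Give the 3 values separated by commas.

8, 80, 553

G_0=8  [base 2] 2^(2 + 1)  →[2↦3]→  3^(3 + 1) = 81  −1 ⇒ G_1=80
G_1=80  [base 3] 2·3^3 + 2·3^2 + 2·3 + 2  →[3↦4]→  2·4^4 + 2·4^2 + 2·4 + 2 = 554  −1 ⇒ G_2=553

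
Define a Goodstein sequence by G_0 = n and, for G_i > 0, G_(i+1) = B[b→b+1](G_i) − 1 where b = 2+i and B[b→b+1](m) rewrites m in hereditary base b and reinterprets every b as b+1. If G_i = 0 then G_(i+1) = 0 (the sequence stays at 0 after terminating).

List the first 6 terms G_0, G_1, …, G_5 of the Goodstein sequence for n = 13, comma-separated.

G_0 = 13. HB_2(13) = 2^(2 + 1) + 2^2 + 1. Bump = 109. G_1 = 108.
G_1 = 108. HB_3(108) = 3^(3 + 1) + 3^3. Bump = 1280. G_2 = 1279.
G_2 = 1279. HB_4(1279) = 4^(4 + 1) + 3·4^3 + 3·4^2 + 3·4 + 3. Bump = 16093. G_3 = 16092.
G_3 = 16092. HB_5(16092) = 5^(5 + 1) + 3·5^3 + 3·5^2 + 3·5 + 2. Bump = 280712. G_4 = 280711.
G_4 = 280711. HB_6(280711) = 6^(6 + 1) + 3·6^3 + 3·6^2 + 3·6 + 1. Bump = 5765999. G_5 = 5765998.

13, 108, 1279, 16092, 280711, 5765998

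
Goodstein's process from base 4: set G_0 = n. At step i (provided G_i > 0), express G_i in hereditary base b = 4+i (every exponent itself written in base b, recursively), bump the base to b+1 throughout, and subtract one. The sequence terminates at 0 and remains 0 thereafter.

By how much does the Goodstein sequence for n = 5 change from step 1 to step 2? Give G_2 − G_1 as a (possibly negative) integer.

5 —HB4→ 4 + 1 —bump→ 5 + 1 = 6 —(−1)→ 5
5 —HB5→ 5 —bump→ 6 = 6 —(−1)→ 5

0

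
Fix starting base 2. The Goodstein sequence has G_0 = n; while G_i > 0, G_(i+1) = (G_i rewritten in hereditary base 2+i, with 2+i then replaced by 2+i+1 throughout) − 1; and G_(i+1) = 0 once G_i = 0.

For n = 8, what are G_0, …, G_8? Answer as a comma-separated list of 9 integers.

8, 80, 553, 6310, 93395, 1647195, 33554571, 774841151, 20000000211

i=0: 8 = 2^(2 + 1) (b=2); 2→3: 3^(3 + 1) = 81; 81−1 = 80
i=1: 80 = 2·3^3 + 2·3^2 + 2·3 + 2 (b=3); 3→4: 2·4^4 + 2·4^2 + 2·4 + 2 = 554; 554−1 = 553
i=2: 553 = 2·4^4 + 2·4^2 + 2·4 + 1 (b=4); 4→5: 2·5^5 + 2·5^2 + 2·5 + 1 = 6311; 6311−1 = 6310
i=3: 6310 = 2·5^5 + 2·5^2 + 2·5 (b=5); 5→6: 2·6^6 + 2·6^2 + 2·6 = 93396; 93396−1 = 93395
i=4: 93395 = 2·6^6 + 2·6^2 + 6 + 5 (b=6); 6→7: 2·7^7 + 2·7^2 + 7 + 5 = 1647196; 1647196−1 = 1647195
i=5: 1647195 = 2·7^7 + 2·7^2 + 7 + 4 (b=7); 7→8: 2·8^8 + 2·8^2 + 8 + 4 = 33554572; 33554572−1 = 33554571
i=6: 33554571 = 2·8^8 + 2·8^2 + 8 + 3 (b=8); 8→9: 2·9^9 + 2·9^2 + 9 + 3 = 774841152; 774841152−1 = 774841151
i=7: 774841151 = 2·9^9 + 2·9^2 + 9 + 2 (b=9); 9→10: 2·10^10 + 2·10^2 + 10 + 2 = 20000000212; 20000000212−1 = 20000000211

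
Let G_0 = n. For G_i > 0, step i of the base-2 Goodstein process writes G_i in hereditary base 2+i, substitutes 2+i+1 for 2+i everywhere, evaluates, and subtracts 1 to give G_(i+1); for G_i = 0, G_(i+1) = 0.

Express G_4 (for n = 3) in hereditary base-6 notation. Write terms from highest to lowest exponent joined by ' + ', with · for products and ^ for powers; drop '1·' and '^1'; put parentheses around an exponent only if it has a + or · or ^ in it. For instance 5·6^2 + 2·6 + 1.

G_0=3  [base 2] 2 + 1  →[2↦3]→  3 + 1 = 4  −1 ⇒ G_1=3
G_1=3  [base 3] 3  →[3↦4]→  4 = 4  −1 ⇒ G_2=3
G_2=3  [base 4] 3  →[4↦5]→  3 = 3  −1 ⇒ G_3=2
G_3=2  [base 5] 2  →[5↦6]→  2 = 2  −1 ⇒ G_4=1
G_4=1  [base 6] 1  →[6↦7]→  1 = 1  −1 ⇒ G_5=0

1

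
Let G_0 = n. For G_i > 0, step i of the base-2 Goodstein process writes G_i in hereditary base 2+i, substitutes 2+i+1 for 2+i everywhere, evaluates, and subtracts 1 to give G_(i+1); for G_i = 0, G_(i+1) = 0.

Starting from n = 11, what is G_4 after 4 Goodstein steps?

base 2: 11 = 2^(2 + 1) + 2 + 1; at 3: 3^(3 + 1) + 3 + 1 = 85; next = 84
base 3: 84 = 3^(3 + 1) + 3; at 4: 4^(4 + 1) + 4 = 1028; next = 1027
base 4: 1027 = 4^(4 + 1) + 3; at 5: 5^(5 + 1) + 3 = 15628; next = 15627
base 5: 15627 = 5^(5 + 1) + 2; at 6: 6^(6 + 1) + 2 = 279938; next = 279937
base 6: 279937 = 6^(6 + 1) + 1; at 7: 7^(7 + 1) + 1 = 5764802; next = 5764801

279937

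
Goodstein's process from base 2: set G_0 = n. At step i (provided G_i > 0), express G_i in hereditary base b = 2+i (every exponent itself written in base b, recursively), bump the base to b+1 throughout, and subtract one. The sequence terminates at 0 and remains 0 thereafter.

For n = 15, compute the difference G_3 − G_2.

base 2: 15 = 2^(2 + 1) + 2^2 + 2 + 1; at 3: 3^(3 + 1) + 3^3 + 3 + 1 = 112; next = 111
base 3: 111 = 3^(3 + 1) + 3^3 + 3; at 4: 4^(4 + 1) + 4^4 + 4 = 1284; next = 1283
base 4: 1283 = 4^(4 + 1) + 4^4 + 3; at 5: 5^(5 + 1) + 5^5 + 3 = 18753; next = 18752

17469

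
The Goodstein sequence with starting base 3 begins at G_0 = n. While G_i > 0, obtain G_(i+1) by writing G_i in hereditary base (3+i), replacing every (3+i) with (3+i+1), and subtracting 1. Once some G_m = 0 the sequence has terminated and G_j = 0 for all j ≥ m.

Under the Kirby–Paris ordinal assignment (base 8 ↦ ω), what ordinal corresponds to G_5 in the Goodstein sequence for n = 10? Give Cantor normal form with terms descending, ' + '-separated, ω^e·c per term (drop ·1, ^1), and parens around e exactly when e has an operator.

(0) 10|_3 = 3^2 + 1 ↦ 4^2 + 1|_4 = 17 ⇒ 16
(1) 16|_4 = 4^2 ↦ 5^2|_5 = 25 ⇒ 24
(2) 24|_5 = 4·5 + 4 ↦ 4·6 + 4|_6 = 28 ⇒ 27
(3) 27|_6 = 4·6 + 3 ↦ 4·7 + 3|_7 = 31 ⇒ 30
(4) 30|_7 = 4·7 + 2 ↦ 4·8 + 2|_8 = 34 ⇒ 33
(5) 33|_8 = 4·8 + 1 ↦ 4·9 + 1|_9 = 37 ⇒ 36

ω·4 + 1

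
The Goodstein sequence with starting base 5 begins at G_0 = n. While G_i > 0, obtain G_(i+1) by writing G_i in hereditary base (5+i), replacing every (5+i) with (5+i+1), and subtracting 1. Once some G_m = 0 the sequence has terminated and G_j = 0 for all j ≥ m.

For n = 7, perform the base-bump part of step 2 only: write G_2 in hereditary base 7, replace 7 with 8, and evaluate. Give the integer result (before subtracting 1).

8

G_0 = 7. HB_5(7) = 5 + 2. Bump = 8. G_1 = 7.
G_1 = 7. HB_6(7) = 6 + 1. Bump = 8. G_2 = 7.
G_2 = 7. HB_7(7) = 7. Bump = 8. G_3 = 7.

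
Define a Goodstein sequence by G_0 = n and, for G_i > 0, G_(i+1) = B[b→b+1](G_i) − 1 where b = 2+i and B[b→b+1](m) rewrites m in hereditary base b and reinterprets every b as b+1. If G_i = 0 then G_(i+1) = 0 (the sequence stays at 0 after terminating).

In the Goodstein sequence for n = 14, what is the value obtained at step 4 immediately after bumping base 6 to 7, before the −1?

5862841

14 —HB2→ 2^(2 + 1) + 2^2 + 2 —bump→ 3^(3 + 1) + 3^3 + 3 = 111 —(−1)→ 110
110 —HB3→ 3^(3 + 1) + 3^3 + 2 —bump→ 4^(4 + 1) + 4^4 + 2 = 1282 —(−1)→ 1281
1281 —HB4→ 4^(4 + 1) + 4^4 + 1 —bump→ 5^(5 + 1) + 5^5 + 1 = 18751 —(−1)→ 18750
18750 —HB5→ 5^(5 + 1) + 5^5 —bump→ 6^(6 + 1) + 6^6 = 326592 —(−1)→ 326591
326591 —HB6→ 6^(6 + 1) + 5·6^5 + 5·6^4 + 5·6^3 + 5·6^2 + 5·6 + 5 —bump→ 7^(7 + 1) + 5·7^5 + 5·7^4 + 5·7^3 + 5·7^2 + 5·7 + 5 = 5862841 —(−1)→ 5862840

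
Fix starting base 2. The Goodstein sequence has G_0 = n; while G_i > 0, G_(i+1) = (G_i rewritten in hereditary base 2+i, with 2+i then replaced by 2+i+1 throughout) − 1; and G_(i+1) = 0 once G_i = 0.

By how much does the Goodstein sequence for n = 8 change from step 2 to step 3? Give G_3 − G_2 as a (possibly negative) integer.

(0) 8|_2 = 2^(2 + 1) ↦ 3^(3 + 1)|_3 = 81 ⇒ 80
(1) 80|_3 = 2·3^3 + 2·3^2 + 2·3 + 2 ↦ 2·4^4 + 2·4^2 + 2·4 + 2|_4 = 554 ⇒ 553
(2) 553|_4 = 2·4^4 + 2·4^2 + 2·4 + 1 ↦ 2·5^5 + 2·5^2 + 2·5 + 1|_5 = 6311 ⇒ 6310

5757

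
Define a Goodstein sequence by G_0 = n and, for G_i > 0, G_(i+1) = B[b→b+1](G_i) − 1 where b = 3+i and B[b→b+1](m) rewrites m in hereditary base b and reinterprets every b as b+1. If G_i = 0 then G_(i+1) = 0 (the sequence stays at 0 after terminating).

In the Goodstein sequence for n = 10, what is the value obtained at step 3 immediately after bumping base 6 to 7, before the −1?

31

(0) 10|_3 = 3^2 + 1 ↦ 4^2 + 1|_4 = 17 ⇒ 16
(1) 16|_4 = 4^2 ↦ 5^2|_5 = 25 ⇒ 24
(2) 24|_5 = 4·5 + 4 ↦ 4·6 + 4|_6 = 28 ⇒ 27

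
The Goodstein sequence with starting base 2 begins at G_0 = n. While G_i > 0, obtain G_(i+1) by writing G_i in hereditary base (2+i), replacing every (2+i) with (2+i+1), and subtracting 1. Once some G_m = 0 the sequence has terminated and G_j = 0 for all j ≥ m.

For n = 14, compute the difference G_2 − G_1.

1171

i=0: 14 = 2^(2 + 1) + 2^2 + 2 (b=2); 2→3: 3^(3 + 1) + 3^3 + 3 = 111; 111−1 = 110
i=1: 110 = 3^(3 + 1) + 3^3 + 2 (b=3); 3→4: 4^(4 + 1) + 4^4 + 2 = 1282; 1282−1 = 1281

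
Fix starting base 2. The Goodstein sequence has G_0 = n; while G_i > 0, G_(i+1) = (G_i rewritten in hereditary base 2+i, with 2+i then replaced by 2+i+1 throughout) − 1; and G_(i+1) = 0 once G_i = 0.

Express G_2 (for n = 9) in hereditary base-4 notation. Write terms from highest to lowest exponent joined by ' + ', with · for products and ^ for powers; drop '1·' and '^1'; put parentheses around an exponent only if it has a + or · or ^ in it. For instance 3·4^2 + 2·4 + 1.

3·4^4 + 3·4^3 + 3·4^2 + 3·4 + 3

(0) 9|_2 = 2^(2 + 1) + 1 ↦ 3^(3 + 1) + 1|_3 = 82 ⇒ 81
(1) 81|_3 = 3^(3 + 1) ↦ 4^(4 + 1)|_4 = 1024 ⇒ 1023
(2) 1023|_4 = 3·4^4 + 3·4^3 + 3·4^2 + 3·4 + 3 ↦ 3·5^5 + 3·5^3 + 3·5^2 + 3·5 + 3|_5 = 9843 ⇒ 9842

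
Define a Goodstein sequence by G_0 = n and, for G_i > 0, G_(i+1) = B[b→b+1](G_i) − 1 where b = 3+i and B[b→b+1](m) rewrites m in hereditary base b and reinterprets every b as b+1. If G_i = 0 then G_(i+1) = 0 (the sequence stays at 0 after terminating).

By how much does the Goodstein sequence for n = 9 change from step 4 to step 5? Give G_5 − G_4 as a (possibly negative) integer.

step 0: 9 = 3^2; sub 4 for 3: 4^2; = 16; G_1 = 16−1 = 15
step 1: 15 = 3·4 + 3; sub 5 for 4: 3·5 + 3; = 18; G_2 = 18−1 = 17
step 2: 17 = 3·5 + 2; sub 6 for 5: 3·6 + 2; = 20; G_3 = 20−1 = 19
step 3: 19 = 3·6 + 1; sub 7 for 6: 3·7 + 1; = 22; G_4 = 22−1 = 21
step 4: 21 = 3·7; sub 8 for 7: 3·8; = 24; G_5 = 24−1 = 23

2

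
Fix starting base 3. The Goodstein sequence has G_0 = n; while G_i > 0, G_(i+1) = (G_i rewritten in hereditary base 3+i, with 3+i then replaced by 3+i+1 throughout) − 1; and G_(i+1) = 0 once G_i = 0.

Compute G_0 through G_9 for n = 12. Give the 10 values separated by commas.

G_0 = 12. HB_3(12) = 3^2 + 3. Bump = 20. G_1 = 19.
G_1 = 19. HB_4(19) = 4^2 + 3. Bump = 28. G_2 = 27.
G_2 = 27. HB_5(27) = 5^2 + 2. Bump = 38. G_3 = 37.
G_3 = 37. HB_6(37) = 6^2 + 1. Bump = 50. G_4 = 49.
G_4 = 49. HB_7(49) = 7^2. Bump = 64. G_5 = 63.
G_5 = 63. HB_8(63) = 7·8 + 7. Bump = 70. G_6 = 69.
G_6 = 69. HB_9(69) = 7·9 + 6. Bump = 76. G_7 = 75.
G_7 = 75. HB_10(75) = 7·10 + 5. Bump = 82. G_8 = 81.
G_8 = 81. HB_11(81) = 7·11 + 4. Bump = 88. G_9 = 87.

12, 19, 27, 37, 49, 63, 69, 75, 81, 87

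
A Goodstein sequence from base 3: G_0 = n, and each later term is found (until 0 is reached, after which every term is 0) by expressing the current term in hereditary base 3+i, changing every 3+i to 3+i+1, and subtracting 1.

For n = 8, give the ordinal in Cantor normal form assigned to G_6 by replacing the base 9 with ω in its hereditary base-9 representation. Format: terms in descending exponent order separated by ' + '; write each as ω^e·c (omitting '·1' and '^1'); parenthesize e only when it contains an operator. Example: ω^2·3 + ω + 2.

ω + 2

G_0=8  [base 3] 2·3 + 2  →[3↦4]→  2·4 + 2 = 10  −1 ⇒ G_1=9
G_1=9  [base 4] 2·4 + 1  →[4↦5]→  2·5 + 1 = 11  −1 ⇒ G_2=10
G_2=10  [base 5] 2·5  →[5↦6]→  2·6 = 12  −1 ⇒ G_3=11
G_3=11  [base 6] 6 + 5  →[6↦7]→  7 + 5 = 12  −1 ⇒ G_4=11
G_4=11  [base 7] 7 + 4  →[7↦8]→  8 + 4 = 12  −1 ⇒ G_5=11
G_5=11  [base 8] 8 + 3  →[8↦9]→  9 + 3 = 12  −1 ⇒ G_6=11
G_6=11  [base 9] 9 + 2  →[9↦10]→  10 + 2 = 12  −1 ⇒ G_7=11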